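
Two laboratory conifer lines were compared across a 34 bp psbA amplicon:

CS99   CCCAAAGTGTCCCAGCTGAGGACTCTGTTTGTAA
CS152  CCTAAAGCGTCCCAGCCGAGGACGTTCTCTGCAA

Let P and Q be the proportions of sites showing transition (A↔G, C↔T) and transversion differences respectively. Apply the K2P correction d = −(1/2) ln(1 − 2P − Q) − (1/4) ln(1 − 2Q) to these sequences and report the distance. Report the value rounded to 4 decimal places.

Differing sites — 3:C/T (Ti); 8:T/C (Ti); 17:T/C (Ti); 24:T/G (Tv); 25:C/T (Ti); 27:G/C (Tv); 29:T/C (Ti); 32:T/C (Ti).
Of the 8 differences, 6 transitions and 2 transversions over 34 sites: P = 6/34 = 0.176471, Q = 2/34 = 0.058824.
d = −0.5·ln(0.588234) − 0.25·ln(0.882352) = −0.5·(-0.530630) − 0.25·(-0.125164) = 0.2966.

0.2966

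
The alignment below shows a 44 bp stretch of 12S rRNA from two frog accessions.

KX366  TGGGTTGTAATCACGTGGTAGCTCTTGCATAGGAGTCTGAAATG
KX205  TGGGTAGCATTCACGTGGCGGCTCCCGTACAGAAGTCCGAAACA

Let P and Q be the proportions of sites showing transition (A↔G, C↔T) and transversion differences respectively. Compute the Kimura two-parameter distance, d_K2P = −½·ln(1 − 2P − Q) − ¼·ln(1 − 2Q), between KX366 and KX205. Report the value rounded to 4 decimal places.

0.4181

Mismatches occur at site 6 (T→A, transversion), site 8 (T→C, transition), site 10 (A→T, transversion), site 19 (T→C, transition), site 20 (A→G, transition), site 25 (T→C, transition), site 26 (T→C, transition), site 28 (C→T, transition), site 30 (T→C, transition), site 33 (G→A, transition), site 38 (T→C, transition), site 43 (T→C, transition), site 44 (G→A, transition).
Of the 13 differences, 11 transitions and 2 transversions over 44 sites: P = 11/44 = 0.250000, Q = 2/44 = 0.045455.
d = −0.5·ln(0.454545) − 0.25·ln(0.909090) = −0.5·(-0.788458) − 0.25·(-0.095311) = 0.4181.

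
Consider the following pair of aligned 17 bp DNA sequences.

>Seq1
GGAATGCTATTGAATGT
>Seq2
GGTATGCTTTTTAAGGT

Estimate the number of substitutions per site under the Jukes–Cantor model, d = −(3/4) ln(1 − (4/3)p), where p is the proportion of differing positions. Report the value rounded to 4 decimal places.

Mismatches occur at site 3 (A↔T), site 9 (A↔T), site 12 (G↔T), site 15 (T↔G).
p = 4/17 = 0.235294.
d = −0.75 · ln(1 − (4/3)·0.235294) = −0.75 · ln(0.686275) = −0.75 · (-0.376477) = 0.2824.

0.2824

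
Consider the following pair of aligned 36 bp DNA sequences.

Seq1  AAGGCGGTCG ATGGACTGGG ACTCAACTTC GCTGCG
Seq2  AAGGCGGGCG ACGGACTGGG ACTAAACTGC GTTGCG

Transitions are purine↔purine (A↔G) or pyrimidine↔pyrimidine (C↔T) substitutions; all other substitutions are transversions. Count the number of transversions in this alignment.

Differing sites — 8:T/G (Tv); 12:T/C (Ti); 24:C/A (Tv); 29:T/G (Tv); 32:C/T (Ti).
Of the 5 differences, 2 transitions and 3 transversions, so the answer is 3.

3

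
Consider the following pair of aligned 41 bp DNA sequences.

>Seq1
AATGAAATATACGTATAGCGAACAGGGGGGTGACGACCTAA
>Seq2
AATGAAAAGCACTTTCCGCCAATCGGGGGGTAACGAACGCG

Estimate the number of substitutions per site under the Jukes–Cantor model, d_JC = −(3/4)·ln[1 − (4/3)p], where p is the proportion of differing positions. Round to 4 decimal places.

0.5018

Mismatches occur at site 8 (T→A), site 9 (A→G), site 10 (T→C), site 13 (G→T), site 15 (A→T), site 16 (T→C), site 17 (A→C), site 20 (G→C), site 23 (C→T), site 24 (A→C), site 32 (G→A), site 37 (C→A), site 39 (T→G), site 40 (A→C), site 41 (A→G).
p = 15/41 = 0.365854.
d = −0.75 · ln(1 − (4/3)·0.365854) = −0.75 · ln(0.512195) = −0.75 · (-0.669050) = 0.5018.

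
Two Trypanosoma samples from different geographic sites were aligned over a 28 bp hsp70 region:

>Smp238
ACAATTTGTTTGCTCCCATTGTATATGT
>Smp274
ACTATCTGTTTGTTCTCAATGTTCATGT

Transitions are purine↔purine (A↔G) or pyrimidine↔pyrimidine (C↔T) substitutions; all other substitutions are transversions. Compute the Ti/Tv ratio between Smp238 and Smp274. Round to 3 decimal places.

1.333

The sequences differ at positions 3 (A/T, transversion), 6 (T/C, transition), 13 (C/T, transition), 16 (C/T, transition), 19 (T/A, transversion), 23 (A/T, transversion), 24 (T/C, transition).
Of the 7 differences, 4 transitions and 3 transversions, so Ti/Tv = 4/3 = 1.333.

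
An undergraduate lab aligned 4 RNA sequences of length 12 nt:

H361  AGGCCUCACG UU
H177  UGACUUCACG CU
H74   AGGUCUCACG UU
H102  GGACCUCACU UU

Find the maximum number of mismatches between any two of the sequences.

Pairwise Hamming distances:
  H361 vs H177: 4
  H361 vs H74: 1
  H361 vs H102: 3
  H177 vs H74: 5
  H177 vs H102: 4
  H74 vs H102: 4
The largest is 5, between H177 and H74.

5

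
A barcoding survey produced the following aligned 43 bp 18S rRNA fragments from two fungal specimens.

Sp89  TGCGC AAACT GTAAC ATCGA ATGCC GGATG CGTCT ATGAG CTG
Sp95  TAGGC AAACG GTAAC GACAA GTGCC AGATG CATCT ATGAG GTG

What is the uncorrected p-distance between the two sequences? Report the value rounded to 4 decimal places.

0.2326

The sequences differ at positions 2 (G/A), 3 (C/G), 10 (T/G), 16 (A/G), 17 (T/A), 19 (G/A), 21 (A/G), 26 (G/A), 32 (G/A), 41 (C/G).
There are 10 differences over 43 sites, so p = 10/43 = 0.2326.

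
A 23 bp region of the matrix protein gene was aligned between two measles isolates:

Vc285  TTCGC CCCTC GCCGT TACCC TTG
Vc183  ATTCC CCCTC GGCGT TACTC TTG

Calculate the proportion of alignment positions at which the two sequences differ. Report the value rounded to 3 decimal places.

The sequences differ at positions 1 (T/A), 3 (C/T), 4 (G/C), 12 (C/G), 19 (C/T).
There are 5 differences over 23 sites, so p = 5/23 = 0.217.

0.217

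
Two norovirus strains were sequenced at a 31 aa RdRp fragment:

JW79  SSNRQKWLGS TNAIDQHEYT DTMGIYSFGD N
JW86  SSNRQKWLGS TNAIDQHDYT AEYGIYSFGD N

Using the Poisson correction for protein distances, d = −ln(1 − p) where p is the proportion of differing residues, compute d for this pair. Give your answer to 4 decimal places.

0.1382

Mismatches occur at site 18 (E/D), site 21 (D/A), site 22 (T/E), site 23 (M/Y).
p = 4/31 = 0.129032.
d = −ln(1 − 0.129032) = −ln(0.870968) = 0.1382.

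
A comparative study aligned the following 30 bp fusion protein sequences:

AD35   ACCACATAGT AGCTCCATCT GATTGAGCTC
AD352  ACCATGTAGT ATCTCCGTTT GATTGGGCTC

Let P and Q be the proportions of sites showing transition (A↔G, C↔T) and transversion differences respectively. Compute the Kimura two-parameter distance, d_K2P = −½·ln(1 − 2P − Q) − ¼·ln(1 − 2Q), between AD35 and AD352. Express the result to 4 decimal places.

0.2456

Mismatches occur at site 5 (C/T, transition), site 6 (A/G, transition), site 12 (G/T, transversion), site 17 (A/G, transition), site 19 (C/T, transition), site 26 (A/G, transition).
Of the 6 differences, 5 transitions and 1 transversion over 30 sites: P = 5/30 = 0.166667, Q = 1/30 = 0.033333.
d = −0.5·ln(0.633333) − 0.25·ln(0.933334) = −0.5·(-0.456759) − 0.25·(-0.068992) = 0.2456.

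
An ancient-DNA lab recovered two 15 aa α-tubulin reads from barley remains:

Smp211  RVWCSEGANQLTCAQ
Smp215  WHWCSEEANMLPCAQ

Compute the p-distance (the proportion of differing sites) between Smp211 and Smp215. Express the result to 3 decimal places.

0.333

Mismatches occur at site 1 (R/W), site 2 (V/H), site 7 (G/E), site 10 (Q/M), site 12 (T/P).
There are 5 differences over 15 sites, so p = 5/15 = 0.333.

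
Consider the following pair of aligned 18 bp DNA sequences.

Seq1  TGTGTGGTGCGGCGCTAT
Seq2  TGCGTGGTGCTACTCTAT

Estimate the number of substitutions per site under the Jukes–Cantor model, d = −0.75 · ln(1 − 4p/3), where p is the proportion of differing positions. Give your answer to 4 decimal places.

0.2635

Differing sites — 3:T/C; 11:G/T; 12:G/A; 14:G/T.
p = 4/18 = 0.222222.
d = −0.75 · ln(1 − (4/3)·0.222222) = −0.75 · ln(0.703704) = −0.75 · (-0.351397) = 0.2635.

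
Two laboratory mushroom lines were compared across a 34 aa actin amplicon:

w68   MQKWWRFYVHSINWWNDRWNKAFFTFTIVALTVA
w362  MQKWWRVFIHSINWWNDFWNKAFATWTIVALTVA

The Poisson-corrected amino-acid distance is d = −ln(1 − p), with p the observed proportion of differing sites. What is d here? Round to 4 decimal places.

The sequences differ at positions 7 (F/V), 8 (Y/F), 9 (V/I), 18 (R/F), 24 (F/A), 26 (F/W).
p = 6/34 = 0.176471.
d = −ln(1 − 0.176471) = −ln(0.823529) = 0.1942.

0.1942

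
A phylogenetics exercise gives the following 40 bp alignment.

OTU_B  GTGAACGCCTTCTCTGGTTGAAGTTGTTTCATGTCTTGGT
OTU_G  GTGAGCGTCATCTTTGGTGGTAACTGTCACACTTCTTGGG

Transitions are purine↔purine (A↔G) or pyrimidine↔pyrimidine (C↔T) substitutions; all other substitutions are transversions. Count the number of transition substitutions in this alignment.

The sequences differ at positions 5 (A/G, transition), 8 (C/T, transition), 10 (T/A, transversion), 14 (C/T, transition), 19 (T/G, transversion), 21 (A/T, transversion), 23 (G/A, transition), 24 (T/C, transition), 28 (T/C, transition), 29 (T/A, transversion), 32 (T/C, transition), 33 (G/T, transversion), 40 (T/G, transversion).
Of the 13 differences, 7 transitions and 6 transversions, so the answer is 7.

7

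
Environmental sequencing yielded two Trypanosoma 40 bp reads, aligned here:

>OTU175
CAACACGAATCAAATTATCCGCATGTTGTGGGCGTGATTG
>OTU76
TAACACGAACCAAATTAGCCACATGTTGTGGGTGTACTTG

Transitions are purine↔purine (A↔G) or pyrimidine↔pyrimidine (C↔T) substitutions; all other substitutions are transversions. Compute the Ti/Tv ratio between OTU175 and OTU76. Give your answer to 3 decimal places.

Mismatches occur at site 1 (C↔T, transition), site 10 (T↔C, transition), site 18 (T↔G, transversion), site 21 (G↔A, transition), site 33 (C↔T, transition), site 36 (G↔A, transition), site 37 (A↔C, transversion).
Of the 7 differences, 5 transitions and 2 transversions, so Ti/Tv = 5/2 = 2.500.

2.500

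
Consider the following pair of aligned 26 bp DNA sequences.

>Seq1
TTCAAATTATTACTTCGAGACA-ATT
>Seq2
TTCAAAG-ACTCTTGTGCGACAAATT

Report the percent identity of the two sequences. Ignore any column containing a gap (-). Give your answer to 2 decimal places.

Excluding the 2 gap columns leaves 24 comparable sites.
Mismatches occur at site 7 (T/G), site 10 (T/C), site 12 (A/C), site 13 (C/T), site 15 (T/G), site 16 (C/T), site 18 (A/C).
17 of the 24 comparable sites match, so the percent identity is 17/24 × 100 = 70.83%.

70.83%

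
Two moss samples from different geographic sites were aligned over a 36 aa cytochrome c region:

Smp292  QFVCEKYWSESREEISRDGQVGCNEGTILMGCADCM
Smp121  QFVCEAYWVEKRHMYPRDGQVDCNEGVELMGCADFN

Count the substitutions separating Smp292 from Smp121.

Mismatches occur at site 6 (K→A), site 9 (S→V), site 11 (S→K), site 13 (E→H), site 14 (E→M), site 15 (I→Y), site 16 (S→P), site 22 (G→D), site 27 (T→V), site 28 (I→E), site 35 (C→F), site 36 (M→N).
That gives 12 mismatches out of 36 aligned sites, so the Hamming distance is 12.

12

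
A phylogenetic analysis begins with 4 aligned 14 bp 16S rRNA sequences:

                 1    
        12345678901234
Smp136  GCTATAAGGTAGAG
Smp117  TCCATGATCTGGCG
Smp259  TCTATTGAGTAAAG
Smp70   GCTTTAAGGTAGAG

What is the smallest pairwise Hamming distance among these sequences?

1

Pairwise Hamming distances:
  Smp136 vs Smp117: 7
  Smp136 vs Smp259: 5
  Smp136 vs Smp70: 1
  Smp117 vs Smp259: 8
  Smp117 vs Smp70: 8
  Smp259 vs Smp70: 6
The smallest is 1, between Smp136 and Smp70.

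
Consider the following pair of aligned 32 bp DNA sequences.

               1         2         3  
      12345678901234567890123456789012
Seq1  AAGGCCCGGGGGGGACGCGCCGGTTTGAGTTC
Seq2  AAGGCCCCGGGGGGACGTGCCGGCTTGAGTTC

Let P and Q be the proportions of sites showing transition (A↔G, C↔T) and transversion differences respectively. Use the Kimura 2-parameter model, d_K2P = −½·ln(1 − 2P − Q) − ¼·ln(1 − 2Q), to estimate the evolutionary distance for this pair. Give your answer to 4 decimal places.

0.1011

Mismatches occur at site 8 (G↔C, transversion), site 18 (C↔T, transition), site 24 (T↔C, transition).
Of the 3 differences, 2 transitions and 1 transversion over 32 sites: P = 2/32 = 0.062500, Q = 1/32 = 0.031250.
d = −0.5·ln(0.843750) − 0.25·ln(0.937500) = −0.5·(-0.169899) − 0.25·(-0.064539) = 0.1011.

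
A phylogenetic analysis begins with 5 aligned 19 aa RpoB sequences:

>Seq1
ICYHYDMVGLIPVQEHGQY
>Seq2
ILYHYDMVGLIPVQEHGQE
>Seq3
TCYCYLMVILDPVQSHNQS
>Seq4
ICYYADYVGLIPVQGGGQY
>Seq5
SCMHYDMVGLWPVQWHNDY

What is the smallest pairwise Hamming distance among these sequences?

2

Pairwise Hamming distances:
  Seq1 vs Seq2: 2
  Seq1 vs Seq3: 8
  Seq1 vs Seq4: 5
  Seq1 vs Seq5: 6
  Seq2 vs Seq3: 9
  Seq2 vs Seq4: 7
  Seq2 vs Seq5: 8
  Seq3 vs Seq4: 11
  Seq3 vs Seq5: 9
  Seq4 vs Seq5: 10
The smallest is 2, between Seq1 and Seq2.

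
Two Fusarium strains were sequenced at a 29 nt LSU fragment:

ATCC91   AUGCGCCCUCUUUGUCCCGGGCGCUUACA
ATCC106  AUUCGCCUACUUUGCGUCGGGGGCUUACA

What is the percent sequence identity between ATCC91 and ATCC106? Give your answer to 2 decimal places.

75.86%

Mismatches occur at site 3 (G→U), site 8 (C→U), site 9 (U→A), site 15 (U→C), site 16 (C→G), site 17 (C→U), site 22 (C→G).
22 of the 29 sites match, so the percent identity is 22/29 × 100 = 75.86%.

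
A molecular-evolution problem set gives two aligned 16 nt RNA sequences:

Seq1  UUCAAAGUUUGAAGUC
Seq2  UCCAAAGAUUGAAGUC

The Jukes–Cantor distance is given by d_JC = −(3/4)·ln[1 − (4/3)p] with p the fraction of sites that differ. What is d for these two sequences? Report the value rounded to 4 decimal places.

0.1367

The sequences differ at positions 2 (U/C), 8 (U/A).
p = 2/16 = 0.125000.
d = −0.75 · ln(1 − (4/3)·0.125000) = −0.75 · ln(0.833333) = −0.75 · (-0.182322) = 0.1367.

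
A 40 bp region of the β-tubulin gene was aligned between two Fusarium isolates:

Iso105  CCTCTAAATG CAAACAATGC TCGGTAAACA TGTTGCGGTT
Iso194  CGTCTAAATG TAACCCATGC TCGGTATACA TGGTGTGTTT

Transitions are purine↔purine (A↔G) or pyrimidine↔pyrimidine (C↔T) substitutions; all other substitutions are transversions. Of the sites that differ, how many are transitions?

Differing sites — 2:C/G (Tv); 11:C/T (Ti); 14:A/C (Tv); 16:A/C (Tv); 27:A/T (Tv); 33:T/G (Tv); 36:C/T (Ti); 38:G/T (Tv).
Of the 8 differences, 2 transitions and 6 transversions, so the answer is 2.

2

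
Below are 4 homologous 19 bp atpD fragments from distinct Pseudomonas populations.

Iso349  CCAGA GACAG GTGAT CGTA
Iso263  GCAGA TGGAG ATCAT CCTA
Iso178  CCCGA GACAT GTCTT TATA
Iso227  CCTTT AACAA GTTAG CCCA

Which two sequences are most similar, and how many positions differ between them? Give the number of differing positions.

6

Pairwise Hamming distances:
  Iso349 vs Iso263: 7
  Iso349 vs Iso178: 6
  Iso349 vs Iso227: 9
  Iso263 vs Iso178: 10
  Iso263 vs Iso227: 12
  Iso178 vs Iso227: 11
The smallest is 6, between Iso349 and Iso178.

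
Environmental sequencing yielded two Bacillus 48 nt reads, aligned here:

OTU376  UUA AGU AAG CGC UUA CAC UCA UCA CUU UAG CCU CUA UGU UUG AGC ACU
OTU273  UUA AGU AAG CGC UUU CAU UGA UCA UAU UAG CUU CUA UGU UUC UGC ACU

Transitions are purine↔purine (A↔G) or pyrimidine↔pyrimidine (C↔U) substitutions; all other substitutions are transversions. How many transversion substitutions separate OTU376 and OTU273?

Differing sites — 15:A/U (Tv); 18:C/U (Ti); 20:C/G (Tv); 25:C/U (Ti); 26:U/A (Tv); 32:C/U (Ti); 42:G/C (Tv); 43:A/U (Tv).
Of the 8 differences, 3 transitions and 5 transversions, so the answer is 5.

5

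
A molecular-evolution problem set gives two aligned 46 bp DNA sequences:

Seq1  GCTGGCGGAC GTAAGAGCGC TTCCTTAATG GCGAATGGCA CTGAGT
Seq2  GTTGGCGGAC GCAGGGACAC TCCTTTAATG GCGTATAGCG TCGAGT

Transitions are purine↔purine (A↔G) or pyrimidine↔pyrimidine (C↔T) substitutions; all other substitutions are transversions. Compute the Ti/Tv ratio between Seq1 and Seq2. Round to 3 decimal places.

Mismatches occur at site 2 (C↔T, transition), site 12 (T↔C, transition), site 14 (A↔G, transition), site 16 (A↔G, transition), site 17 (G↔A, transition), site 19 (G↔A, transition), site 22 (T↔C, transition), site 24 (C↔T, transition), site 34 (A↔T, transversion), site 37 (G↔A, transition), site 40 (A↔G, transition), site 41 (C↔T, transition), site 42 (T↔C, transition).
Of the 13 differences, 12 transitions and 1 transversion, so Ti/Tv = 12/1 = 12.000.

12.000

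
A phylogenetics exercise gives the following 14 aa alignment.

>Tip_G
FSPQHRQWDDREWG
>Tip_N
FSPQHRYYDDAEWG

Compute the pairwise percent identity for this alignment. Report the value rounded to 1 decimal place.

78.6%

The sequences differ at positions 7 (Q/Y), 8 (W/Y), 11 (R/A).
11 of the 14 sites match, so the percent identity is 11/14 × 100 = 78.6%.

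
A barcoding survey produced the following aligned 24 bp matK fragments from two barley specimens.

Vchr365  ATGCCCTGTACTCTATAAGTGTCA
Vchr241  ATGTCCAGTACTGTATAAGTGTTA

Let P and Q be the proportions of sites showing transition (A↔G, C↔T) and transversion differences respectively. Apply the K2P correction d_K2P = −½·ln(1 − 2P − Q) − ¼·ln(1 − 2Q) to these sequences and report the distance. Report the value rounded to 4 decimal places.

0.1894

Differing sites — 4:C/T (Ti); 7:T/A (Tv); 13:C/G (Tv); 23:C/T (Ti).
Of the 4 differences, 2 transitions and 2 transversions over 24 sites: P = 2/24 = 0.083333, Q = 2/24 = 0.083333.
d = −0.5·ln(0.750001) − 0.25·ln(0.833334) = −0.5·(-0.287681) − 0.25·(-0.182321) = 0.1894.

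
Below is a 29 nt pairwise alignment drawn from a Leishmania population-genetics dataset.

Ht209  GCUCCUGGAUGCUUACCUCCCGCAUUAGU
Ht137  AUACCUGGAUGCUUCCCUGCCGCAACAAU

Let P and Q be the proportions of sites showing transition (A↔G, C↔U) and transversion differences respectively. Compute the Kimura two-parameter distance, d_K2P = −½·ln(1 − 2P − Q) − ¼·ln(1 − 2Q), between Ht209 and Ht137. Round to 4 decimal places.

0.3477

Mismatches occur at site 1 (G→A, transition), site 2 (C→U, transition), site 3 (U→A, transversion), site 15 (A→C, transversion), site 19 (C→G, transversion), site 25 (U→A, transversion), site 26 (U→C, transition), site 28 (G→A, transition).
Of the 8 differences, 4 transitions and 4 transversions over 29 sites: P = 4/29 = 0.137931, Q = 4/29 = 0.137931.
d = −0.5·ln(0.586207) − 0.25·ln(0.724138) = −0.5·(-0.534082) − 0.25·(-0.322773) = 0.3477.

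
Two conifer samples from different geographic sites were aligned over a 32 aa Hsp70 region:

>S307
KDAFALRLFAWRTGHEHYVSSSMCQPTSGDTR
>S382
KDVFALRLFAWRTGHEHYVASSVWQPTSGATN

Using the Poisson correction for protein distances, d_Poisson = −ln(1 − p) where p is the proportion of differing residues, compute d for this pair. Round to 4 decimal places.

0.2076

Mismatches occur at site 3 (A↔V), site 20 (S↔A), site 23 (M↔V), site 24 (C↔W), site 30 (D↔A), site 32 (R↔N).
p = 6/32 = 0.187500.
d = −ln(1 − 0.187500) = −ln(0.812500) = 0.2076.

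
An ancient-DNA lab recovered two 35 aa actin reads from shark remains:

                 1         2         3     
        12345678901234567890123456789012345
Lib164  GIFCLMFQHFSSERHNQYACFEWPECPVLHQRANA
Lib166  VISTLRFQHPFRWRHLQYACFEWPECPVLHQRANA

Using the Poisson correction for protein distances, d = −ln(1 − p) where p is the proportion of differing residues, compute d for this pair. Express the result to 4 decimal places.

Mismatches occur at site 1 (G/V), site 3 (F/S), site 4 (C/T), site 6 (M/R), site 10 (F/P), site 11 (S/F), site 12 (S/R), site 13 (E/W), site 16 (N/L).
p = 9/35 = 0.257143.
d = −ln(1 − 0.257143) = −ln(0.742857) = 0.2973.

0.2973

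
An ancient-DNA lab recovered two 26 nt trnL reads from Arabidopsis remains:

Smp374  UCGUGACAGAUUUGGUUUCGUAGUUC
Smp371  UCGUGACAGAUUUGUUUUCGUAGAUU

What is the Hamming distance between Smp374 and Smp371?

3

The sequences differ at positions 15 (G/U), 24 (U/A), 26 (C/U).
That gives 3 mismatches out of 26 aligned sites, so the Hamming distance is 3.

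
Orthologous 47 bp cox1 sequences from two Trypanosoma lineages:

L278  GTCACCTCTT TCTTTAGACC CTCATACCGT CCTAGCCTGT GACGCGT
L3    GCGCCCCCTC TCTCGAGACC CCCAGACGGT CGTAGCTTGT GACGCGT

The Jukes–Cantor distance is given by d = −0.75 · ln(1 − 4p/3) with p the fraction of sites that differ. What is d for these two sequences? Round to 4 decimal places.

Mismatches occur at site 2 (T↔C), site 3 (C↔G), site 4 (A↔C), site 7 (T↔C), site 10 (T↔C), site 14 (T↔C), site 15 (T↔G), site 22 (T↔C), site 25 (T↔G), site 28 (C↔G), site 32 (C↔G), site 37 (C↔T).
p = 12/47 = 0.255319.
d = −0.75 · ln(1 − (4/3)·0.255319) = −0.75 · ln(0.659575) = −0.75 · (-0.416160) = 0.3121.

0.3121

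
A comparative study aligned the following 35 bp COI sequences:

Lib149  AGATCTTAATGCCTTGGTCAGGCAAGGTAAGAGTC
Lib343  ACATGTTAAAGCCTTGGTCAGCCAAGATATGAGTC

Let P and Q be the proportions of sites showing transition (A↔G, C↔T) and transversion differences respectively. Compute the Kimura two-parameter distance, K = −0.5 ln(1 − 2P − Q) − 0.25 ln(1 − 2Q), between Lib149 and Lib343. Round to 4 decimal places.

Differing sites — 2:G/C (Tv); 5:C/G (Tv); 10:T/A (Tv); 22:G/C (Tv); 27:G/A (Ti); 30:A/T (Tv).
Of the 6 differences, 1 transition and 5 transversions over 35 sites: P = 1/35 = 0.028571, Q = 5/35 = 0.142857.
d = −0.5·ln(0.800001) − 0.25·ln(0.714286) = −0.5·(-0.223142) − 0.25·(-0.336472) = 0.1957.

0.1957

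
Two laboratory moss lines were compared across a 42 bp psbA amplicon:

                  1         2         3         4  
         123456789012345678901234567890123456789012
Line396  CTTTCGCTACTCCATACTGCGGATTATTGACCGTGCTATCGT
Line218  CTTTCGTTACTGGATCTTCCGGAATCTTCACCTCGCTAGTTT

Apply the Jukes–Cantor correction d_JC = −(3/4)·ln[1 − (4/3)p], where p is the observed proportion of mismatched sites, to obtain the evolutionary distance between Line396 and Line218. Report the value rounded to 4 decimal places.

Differing sites — 7:C/T; 12:C/G; 13:C/G; 16:A/C; 17:C/T; 19:G/C; 24:T/A; 26:A/C; 29:G/C; 33:G/T; 34:T/C; 39:T/G; 40:C/T; 41:G/T.
p = 14/42 = 0.333333.
d = −0.75 · ln(1 − (4/3)·0.333333) = −0.75 · ln(0.555556) = −0.75 · (-0.587786) = 0.4408.

0.4408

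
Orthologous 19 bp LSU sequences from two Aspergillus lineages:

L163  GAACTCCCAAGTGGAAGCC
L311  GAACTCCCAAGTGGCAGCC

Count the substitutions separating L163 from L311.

1

A single mismatch occurs at site 15 (A→C).
That gives 1 mismatch out of 19 aligned sites, so the Hamming distance is 1.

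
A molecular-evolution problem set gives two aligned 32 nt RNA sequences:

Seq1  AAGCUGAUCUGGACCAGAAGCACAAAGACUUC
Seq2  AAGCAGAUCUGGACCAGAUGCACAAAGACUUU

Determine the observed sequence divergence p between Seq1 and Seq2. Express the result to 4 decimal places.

0.0938

The sequences differ at positions 5 (U/A), 19 (A/U), 32 (C/U).
There are 3 differences over 32 sites, so p = 3/32 = 0.0938.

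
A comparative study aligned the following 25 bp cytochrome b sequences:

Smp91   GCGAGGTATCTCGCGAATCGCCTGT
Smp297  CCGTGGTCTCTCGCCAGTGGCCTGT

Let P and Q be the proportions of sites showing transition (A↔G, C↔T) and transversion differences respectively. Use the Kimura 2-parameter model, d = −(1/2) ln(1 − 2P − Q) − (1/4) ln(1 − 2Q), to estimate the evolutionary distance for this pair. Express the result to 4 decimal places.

Differing sites — 1:G/C (Tv); 4:A/T (Tv); 8:A/C (Tv); 15:G/C (Tv); 17:A/G (Ti); 19:C/G (Tv).
Of the 6 differences, 1 transition and 5 transversions over 25 sites: P = 1/25 = 0.040000, Q = 5/25 = 0.200000.
d = −0.5·ln(0.720000) − 0.25·ln(0.600000) = −0.5·(-0.328504) − 0.25·(-0.510826) = 0.2920.

0.2920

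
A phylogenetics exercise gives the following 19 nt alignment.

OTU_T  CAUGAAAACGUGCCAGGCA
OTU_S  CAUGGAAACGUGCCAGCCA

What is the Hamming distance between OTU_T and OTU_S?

Mismatches occur at site 5 (A→G), site 17 (G→C).
That gives 2 mismatches out of 19 aligned sites, so the Hamming distance is 2.

2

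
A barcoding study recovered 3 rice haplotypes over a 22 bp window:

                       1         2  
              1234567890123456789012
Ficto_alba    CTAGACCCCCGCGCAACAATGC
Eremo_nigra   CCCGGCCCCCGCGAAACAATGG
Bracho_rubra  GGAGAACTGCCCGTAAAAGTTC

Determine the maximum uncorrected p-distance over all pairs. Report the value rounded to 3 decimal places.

0.591

Pairwise Hamming distances:
  Ficto_alba vs Eremo_nigra: 5
  Ficto_alba vs Bracho_rubra: 10
  Eremo_nigra vs Bracho_rubra: 13
The largest is 13 mismatches, between Eremo_nigra and Bracho_rubra; p = 13/22 = 0.591.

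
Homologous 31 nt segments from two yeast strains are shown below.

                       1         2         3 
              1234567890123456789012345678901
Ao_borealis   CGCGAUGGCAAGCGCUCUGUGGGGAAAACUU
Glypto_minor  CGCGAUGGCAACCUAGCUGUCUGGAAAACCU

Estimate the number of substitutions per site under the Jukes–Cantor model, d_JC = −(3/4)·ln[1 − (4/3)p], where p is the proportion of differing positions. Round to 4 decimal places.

0.2687

Differing sites — 12:G/C; 14:G/U; 15:C/A; 16:U/G; 21:G/C; 22:G/U; 30:U/C.
p = 7/31 = 0.225806.
d = −0.75 · ln(1 − (4/3)·0.225806) = −0.75 · ln(0.698925) = −0.75 · (-0.358212) = 0.2687.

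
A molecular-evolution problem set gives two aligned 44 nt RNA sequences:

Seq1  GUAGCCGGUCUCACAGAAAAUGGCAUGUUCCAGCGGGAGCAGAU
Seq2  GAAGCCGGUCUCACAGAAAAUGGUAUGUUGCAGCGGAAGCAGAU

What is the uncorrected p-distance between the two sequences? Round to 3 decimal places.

0.091

Differing sites — 2:U/A; 24:C/U; 30:C/G; 37:G/A.
There are 4 differences over 44 sites, so p = 4/44 = 0.091.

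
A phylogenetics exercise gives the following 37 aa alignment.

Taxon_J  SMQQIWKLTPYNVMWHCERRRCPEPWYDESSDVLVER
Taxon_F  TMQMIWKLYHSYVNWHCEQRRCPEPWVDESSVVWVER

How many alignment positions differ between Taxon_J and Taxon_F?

Differing sites — 1:S/T; 4:Q/M; 9:T/Y; 10:P/H; 11:Y/S; 12:N/Y; 14:M/N; 19:R/Q; 27:Y/V; 32:D/V; 34:L/W.
That gives 11 mismatches out of 37 aligned sites, so the Hamming distance is 11.

11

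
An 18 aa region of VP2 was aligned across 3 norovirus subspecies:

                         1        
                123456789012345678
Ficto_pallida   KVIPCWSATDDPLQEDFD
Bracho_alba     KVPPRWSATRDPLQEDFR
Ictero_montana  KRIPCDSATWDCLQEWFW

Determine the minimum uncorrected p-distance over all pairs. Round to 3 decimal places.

0.222

Pairwise Hamming distances:
  Ficto_pallida vs Bracho_alba: 4
  Ficto_pallida vs Ictero_montana: 6
  Bracho_alba vs Ictero_montana: 8
The smallest is 4 mismatches, between Ficto_pallida and Bracho_alba; p = 4/18 = 0.222.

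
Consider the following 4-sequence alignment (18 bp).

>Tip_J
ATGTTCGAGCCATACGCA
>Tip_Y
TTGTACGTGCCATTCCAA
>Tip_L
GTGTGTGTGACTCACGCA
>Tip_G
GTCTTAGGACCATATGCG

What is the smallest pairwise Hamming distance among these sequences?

6

Pairwise Hamming distances:
  Tip_J vs Tip_Y: 6
  Tip_J vs Tip_L: 7
  Tip_J vs Tip_G: 7
  Tip_Y vs Tip_L: 9
  Tip_Y vs Tip_G: 11
  Tip_L vs Tip_G: 10
The smallest is 6, between Tip_J and Tip_Y.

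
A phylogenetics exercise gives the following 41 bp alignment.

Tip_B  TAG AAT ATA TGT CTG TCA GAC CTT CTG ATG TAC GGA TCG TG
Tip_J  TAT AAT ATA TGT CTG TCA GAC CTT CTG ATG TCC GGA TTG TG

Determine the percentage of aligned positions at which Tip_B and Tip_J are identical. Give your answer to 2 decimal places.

Differing sites — 3:G/T; 32:A/C; 38:C/T.
38 of the 41 sites match, so the percent identity is 38/41 × 100 = 92.68%.

92.68%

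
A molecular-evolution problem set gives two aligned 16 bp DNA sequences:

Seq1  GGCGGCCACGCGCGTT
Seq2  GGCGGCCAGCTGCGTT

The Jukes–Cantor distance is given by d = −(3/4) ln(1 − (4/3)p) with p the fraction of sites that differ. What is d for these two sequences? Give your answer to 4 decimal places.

Mismatches occur at site 9 (C↔G), site 10 (G↔C), site 11 (C↔T).
p = 3/16 = 0.187500.
d = −0.75 · ln(1 − (4/3)·0.187500) = −0.75 · ln(0.750000) = −0.75 · (-0.287682) = 0.2158.

0.2158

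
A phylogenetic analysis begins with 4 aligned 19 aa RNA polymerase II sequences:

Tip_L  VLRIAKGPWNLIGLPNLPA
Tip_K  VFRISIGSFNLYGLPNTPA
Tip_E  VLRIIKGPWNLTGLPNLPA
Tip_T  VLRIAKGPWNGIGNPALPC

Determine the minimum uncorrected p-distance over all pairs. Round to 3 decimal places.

Pairwise Hamming distances:
  Tip_L vs Tip_K: 7
  Tip_L vs Tip_E: 2
  Tip_L vs Tip_T: 4
  Tip_K vs Tip_E: 7
  Tip_K vs Tip_T: 11
  Tip_E vs Tip_T: 6
The smallest is 2 mismatches, between Tip_L and Tip_E; p = 2/19 = 0.105.

0.105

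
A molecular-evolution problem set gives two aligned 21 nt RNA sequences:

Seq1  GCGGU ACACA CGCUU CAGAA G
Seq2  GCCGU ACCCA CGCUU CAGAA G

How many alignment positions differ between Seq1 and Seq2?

Mismatches occur at site 3 (G→C), site 8 (A→C).
That gives 2 mismatches out of 21 aligned sites, so the Hamming distance is 2.

2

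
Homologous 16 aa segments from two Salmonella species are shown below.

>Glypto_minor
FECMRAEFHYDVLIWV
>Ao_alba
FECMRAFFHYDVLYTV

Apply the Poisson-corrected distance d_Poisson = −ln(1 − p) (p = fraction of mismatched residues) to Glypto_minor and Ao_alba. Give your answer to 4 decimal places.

0.2076

Mismatches occur at site 7 (E/F), site 14 (I/Y), site 15 (W/T).
p = 3/16 = 0.187500.
d = −ln(1 − 0.187500) = −ln(0.812500) = 0.2076.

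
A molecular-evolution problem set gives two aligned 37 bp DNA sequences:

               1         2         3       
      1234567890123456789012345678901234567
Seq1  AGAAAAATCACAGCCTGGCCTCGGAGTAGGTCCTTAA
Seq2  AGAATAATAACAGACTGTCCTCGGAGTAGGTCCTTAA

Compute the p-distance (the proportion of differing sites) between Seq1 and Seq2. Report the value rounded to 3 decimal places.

The sequences differ at positions 5 (A/T), 9 (C/A), 14 (C/A), 18 (G/T).
There are 4 differences over 37 sites, so p = 4/37 = 0.108.

0.108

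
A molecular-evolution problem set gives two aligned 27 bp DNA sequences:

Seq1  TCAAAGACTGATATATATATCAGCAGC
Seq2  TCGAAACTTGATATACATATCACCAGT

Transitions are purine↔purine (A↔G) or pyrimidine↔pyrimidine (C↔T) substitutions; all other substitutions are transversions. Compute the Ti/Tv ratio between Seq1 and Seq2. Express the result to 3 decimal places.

2.500

The sequences differ at positions 3 (A/G, transition), 6 (G/A, transition), 7 (A/C, transversion), 8 (C/T, transition), 16 (T/C, transition), 23 (G/C, transversion), 27 (C/T, transition).
Of the 7 differences, 5 transitions and 2 transversions, so Ti/Tv = 5/2 = 2.500.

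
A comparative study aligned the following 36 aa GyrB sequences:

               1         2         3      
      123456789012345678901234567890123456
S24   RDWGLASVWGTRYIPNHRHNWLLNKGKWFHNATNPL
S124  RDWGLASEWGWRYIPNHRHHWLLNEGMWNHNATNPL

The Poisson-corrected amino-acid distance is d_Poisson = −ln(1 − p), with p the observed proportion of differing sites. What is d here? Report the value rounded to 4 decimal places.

Differing sites — 8:V/E; 11:T/W; 20:N/H; 25:K/E; 27:K/M; 29:F/N.
p = 6/36 = 0.166667.
d = −ln(1 − 0.166667) = −ln(0.833333) = 0.1823.

0.1823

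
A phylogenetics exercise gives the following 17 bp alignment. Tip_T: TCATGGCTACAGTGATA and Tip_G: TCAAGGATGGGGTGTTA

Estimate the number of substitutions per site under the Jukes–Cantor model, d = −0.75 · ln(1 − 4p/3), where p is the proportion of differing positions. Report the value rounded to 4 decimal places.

Differing sites — 4:T/A; 7:C/A; 9:A/G; 10:C/G; 11:A/G; 15:A/T.
p = 6/17 = 0.352941.
d = −0.75 · ln(1 − (4/3)·0.352941) = −0.75 · ln(0.529412) = −0.75 · (-0.635988) = 0.4770.

0.4770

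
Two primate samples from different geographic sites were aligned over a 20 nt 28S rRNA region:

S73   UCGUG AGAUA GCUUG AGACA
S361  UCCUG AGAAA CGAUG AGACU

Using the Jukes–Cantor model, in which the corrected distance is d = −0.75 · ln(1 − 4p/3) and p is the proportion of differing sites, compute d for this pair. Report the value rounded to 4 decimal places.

0.3831

Mismatches occur at site 3 (G→C), site 9 (U→A), site 11 (G→C), site 12 (C→G), site 13 (U→A), site 20 (A→U).
p = 6/20 = 0.300000.
d = −0.75 · ln(1 − (4/3)·0.300000) = −0.75 · ln(0.600000) = −0.75 · (-0.510826) = 0.3831.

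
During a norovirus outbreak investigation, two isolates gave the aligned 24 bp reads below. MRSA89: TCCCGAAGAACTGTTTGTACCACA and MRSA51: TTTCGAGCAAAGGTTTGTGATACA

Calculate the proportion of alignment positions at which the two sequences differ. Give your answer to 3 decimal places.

The sequences differ at positions 2 (C/T), 3 (C/T), 7 (A/G), 8 (G/C), 11 (C/A), 12 (T/G), 19 (A/G), 20 (C/A), 21 (C/T).
There are 9 differences over 24 sites, so p = 9/24 = 0.375.

0.375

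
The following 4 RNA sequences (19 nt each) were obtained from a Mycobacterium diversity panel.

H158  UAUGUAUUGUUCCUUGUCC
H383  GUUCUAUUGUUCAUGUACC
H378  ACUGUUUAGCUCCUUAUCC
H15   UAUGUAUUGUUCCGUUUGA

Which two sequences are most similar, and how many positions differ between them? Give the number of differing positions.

4

Pairwise Hamming distances:
  H158 vs H383: 7
  H158 vs H378: 6
  H158 vs H15: 4
  H383 vs H378: 10
  H383 vs H15: 9
  H378 vs H15: 9
The smallest is 4, between H158 and H15.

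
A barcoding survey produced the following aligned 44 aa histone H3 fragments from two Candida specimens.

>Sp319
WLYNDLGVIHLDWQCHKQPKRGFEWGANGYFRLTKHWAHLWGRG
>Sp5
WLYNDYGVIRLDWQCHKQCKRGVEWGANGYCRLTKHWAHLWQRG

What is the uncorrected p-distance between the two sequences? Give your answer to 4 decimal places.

Mismatches occur at site 6 (L→Y), site 10 (H→R), site 19 (P→C), site 23 (F→V), site 31 (F→C), site 42 (G→Q).
There are 6 differences over 44 sites, so p = 6/44 = 0.1364.

0.1364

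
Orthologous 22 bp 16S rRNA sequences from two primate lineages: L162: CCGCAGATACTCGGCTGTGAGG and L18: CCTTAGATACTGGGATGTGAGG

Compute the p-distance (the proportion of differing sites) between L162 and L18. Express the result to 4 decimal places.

0.1818

Mismatches occur at site 3 (G/T), site 4 (C/T), site 12 (C/G), site 15 (C/A).
There are 4 differences over 22 sites, so p = 4/22 = 0.1818.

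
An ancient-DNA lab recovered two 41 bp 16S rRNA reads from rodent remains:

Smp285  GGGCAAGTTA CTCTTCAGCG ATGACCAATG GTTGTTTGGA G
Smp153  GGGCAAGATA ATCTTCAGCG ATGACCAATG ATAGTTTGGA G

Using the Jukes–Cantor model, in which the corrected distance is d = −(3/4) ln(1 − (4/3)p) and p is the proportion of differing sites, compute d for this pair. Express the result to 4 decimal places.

Mismatches occur at site 8 (T↔A), site 11 (C↔A), site 31 (G↔A), site 33 (T↔A).
p = 4/41 = 0.097561.
d = −0.75 · ln(1 − (4/3)·0.097561) = −0.75 · ln(0.869919) = −0.75 · (-0.139355) = 0.1045.

0.1045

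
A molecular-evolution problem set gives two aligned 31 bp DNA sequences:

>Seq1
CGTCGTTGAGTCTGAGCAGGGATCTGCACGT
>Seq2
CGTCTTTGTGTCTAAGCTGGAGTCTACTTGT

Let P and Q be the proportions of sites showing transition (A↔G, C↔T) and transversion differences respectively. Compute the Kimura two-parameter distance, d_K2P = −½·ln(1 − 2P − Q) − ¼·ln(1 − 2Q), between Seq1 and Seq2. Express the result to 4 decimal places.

The sequences differ at positions 5 (G/T, transversion), 9 (A/T, transversion), 14 (G/A, transition), 18 (A/T, transversion), 21 (G/A, transition), 22 (A/G, transition), 26 (G/A, transition), 28 (A/T, transversion), 29 (C/T, transition).
Of the 9 differences, 5 transitions and 4 transversions over 31 sites: P = 5/31 = 0.161290, Q = 4/31 = 0.129032.
d = −0.5·ln(0.548388) − 0.25·ln(0.741936) = −0.5·(-0.600772) − 0.25·(-0.298492) = 0.3750.

0.3750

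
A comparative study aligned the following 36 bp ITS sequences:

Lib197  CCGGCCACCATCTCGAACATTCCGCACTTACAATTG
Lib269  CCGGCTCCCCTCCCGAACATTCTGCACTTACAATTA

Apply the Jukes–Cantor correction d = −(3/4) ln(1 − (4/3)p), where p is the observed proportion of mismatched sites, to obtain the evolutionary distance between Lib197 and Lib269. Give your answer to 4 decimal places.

0.1885

Mismatches occur at site 6 (C→T), site 7 (A→C), site 10 (A→C), site 13 (T→C), site 23 (C→T), site 36 (G→A).
p = 6/36 = 0.166667.
d = −0.75 · ln(1 − (4/3)·0.166667) = −0.75 · ln(0.777777) = −0.75 · (-0.251315) = 0.1885.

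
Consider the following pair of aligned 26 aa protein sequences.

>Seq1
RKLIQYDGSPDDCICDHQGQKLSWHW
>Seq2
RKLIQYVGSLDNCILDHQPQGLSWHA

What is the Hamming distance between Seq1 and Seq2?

Differing sites — 7:D/V; 10:P/L; 12:D/N; 15:C/L; 19:G/P; 21:K/G; 26:W/A.
That gives 7 mismatches out of 26 aligned sites, so the Hamming distance is 7.

7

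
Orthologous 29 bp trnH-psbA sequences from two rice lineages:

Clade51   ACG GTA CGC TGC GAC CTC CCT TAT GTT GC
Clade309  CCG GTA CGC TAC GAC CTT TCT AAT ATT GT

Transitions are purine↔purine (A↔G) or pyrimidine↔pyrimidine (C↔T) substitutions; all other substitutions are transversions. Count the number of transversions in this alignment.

2

Differing sites — 1:A/C (Tv); 11:G/A (Ti); 18:C/T (Ti); 19:C/T (Ti); 22:T/A (Tv); 25:G/A (Ti); 29:C/T (Ti).
Of the 7 differences, 5 transitions and 2 transversions, so the answer is 2.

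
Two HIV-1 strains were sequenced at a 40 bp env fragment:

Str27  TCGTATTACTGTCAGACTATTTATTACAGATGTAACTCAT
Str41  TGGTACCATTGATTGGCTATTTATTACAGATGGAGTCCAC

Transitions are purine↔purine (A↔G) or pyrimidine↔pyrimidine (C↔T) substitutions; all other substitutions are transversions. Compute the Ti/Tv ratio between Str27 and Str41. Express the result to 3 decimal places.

The sequences differ at positions 2 (C/G, transversion), 6 (T/C, transition), 7 (T/C, transition), 9 (C/T, transition), 12 (T/A, transversion), 13 (C/T, transition), 14 (A/T, transversion), 16 (A/G, transition), 33 (T/G, transversion), 35 (A/G, transition), 36 (C/T, transition), 37 (T/C, transition), 40 (T/C, transition).
Of the 13 differences, 9 transitions and 4 transversions, so Ti/Tv = 9/4 = 2.250.

2.250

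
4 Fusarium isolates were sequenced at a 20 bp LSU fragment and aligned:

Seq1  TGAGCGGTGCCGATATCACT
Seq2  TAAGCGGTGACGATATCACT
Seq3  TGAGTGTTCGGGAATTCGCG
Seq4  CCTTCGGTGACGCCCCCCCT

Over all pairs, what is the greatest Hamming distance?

15

Pairwise Hamming distances:
  Seq1 vs Seq2: 2
  Seq1 vs Seq3: 9
  Seq1 vs Seq4: 10
  Seq2 vs Seq3: 10
  Seq2 vs Seq4: 9
  Seq3 vs Seq4: 15
The largest is 15, between Seq3 and Seq4.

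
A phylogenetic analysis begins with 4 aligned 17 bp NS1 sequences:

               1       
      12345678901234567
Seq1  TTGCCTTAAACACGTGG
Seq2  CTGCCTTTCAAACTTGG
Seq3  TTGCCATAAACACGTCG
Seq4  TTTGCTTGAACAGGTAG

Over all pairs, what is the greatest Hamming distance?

Pairwise Hamming distances:
  Seq1 vs Seq2: 5
  Seq1 vs Seq3: 2
  Seq1 vs Seq4: 5
  Seq2 vs Seq3: 7
  Seq2 vs Seq4: 9
  Seq3 vs Seq4: 6
The largest is 9, between Seq2 and Seq4.

9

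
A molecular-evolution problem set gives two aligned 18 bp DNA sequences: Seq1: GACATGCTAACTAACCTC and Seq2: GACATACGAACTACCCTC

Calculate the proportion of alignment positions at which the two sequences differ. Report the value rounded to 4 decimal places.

Differing sites — 6:G/A; 8:T/G; 14:A/C.
There are 3 differences over 18 sites, so p = 3/18 = 0.1667.

0.1667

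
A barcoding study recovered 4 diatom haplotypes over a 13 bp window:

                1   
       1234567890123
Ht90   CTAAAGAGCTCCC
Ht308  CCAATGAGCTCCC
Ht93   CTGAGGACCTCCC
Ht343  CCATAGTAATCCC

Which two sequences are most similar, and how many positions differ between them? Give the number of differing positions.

2

Pairwise Hamming distances:
  Ht90 vs Ht308: 2
  Ht90 vs Ht93: 3
  Ht90 vs Ht343: 5
  Ht308 vs Ht93: 4
  Ht308 vs Ht343: 5
  Ht93 vs Ht343: 7
The smallest is 2, between Ht90 and Ht308.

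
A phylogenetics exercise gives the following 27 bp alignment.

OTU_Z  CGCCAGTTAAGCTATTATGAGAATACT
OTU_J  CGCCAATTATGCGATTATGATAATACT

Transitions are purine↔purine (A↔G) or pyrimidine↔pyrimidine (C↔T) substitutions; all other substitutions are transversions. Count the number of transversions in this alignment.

The sequences differ at positions 6 (G/A, transition), 10 (A/T, transversion), 13 (T/G, transversion), 21 (G/T, transversion).
Of the 4 differences, 1 transition and 3 transversions, so the answer is 3.

3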